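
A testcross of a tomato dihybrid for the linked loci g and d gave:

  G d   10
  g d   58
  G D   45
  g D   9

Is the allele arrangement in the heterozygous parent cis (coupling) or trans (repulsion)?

The two most frequent classes are G D (45) and g d (58); these are the parental (non-recombinant) types.
So the F1 carried G D on one chromosome and g d on the other — the recessive alleles are on the same chromosome (cis / coupling).

cis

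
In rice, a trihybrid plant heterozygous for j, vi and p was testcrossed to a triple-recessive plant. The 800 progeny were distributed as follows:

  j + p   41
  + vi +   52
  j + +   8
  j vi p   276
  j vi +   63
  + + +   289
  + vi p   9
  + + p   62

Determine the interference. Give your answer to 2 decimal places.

0.13

The two most frequent reciprocal classes, + + + and j vi p, are the parental types, so the F1 was + + + / j vi p.
The two rarest classes, j + + and + vi p, are the double crossovers. Comparing them with the parentals, only the j allele has switched, so j is the middle locus and the order is p – j – vi.
p–j: (125 + 17)/800 = 0.1775; j–vi: (93 + 17)/800 = 0.1375.
Expected DCO frequency = 0.1775 × 0.1375 ≈ 0.02441; observed = 17/800 ≈ 0.02125.
Coefficient of coincidence = 0.02125/0.02441 ≈ 0.87; interference = 1 − 0.87 = 0.13.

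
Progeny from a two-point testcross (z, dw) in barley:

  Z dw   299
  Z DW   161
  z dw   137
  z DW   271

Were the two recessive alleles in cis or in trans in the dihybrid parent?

The two most frequent classes are Z dw (299) and z DW (271); these are the parental (non-recombinant) types.
So the F1 carried Z dw on one chromosome and z DW on the other — the recessive alleles are on opposite chromosomes (trans / repulsion).

trans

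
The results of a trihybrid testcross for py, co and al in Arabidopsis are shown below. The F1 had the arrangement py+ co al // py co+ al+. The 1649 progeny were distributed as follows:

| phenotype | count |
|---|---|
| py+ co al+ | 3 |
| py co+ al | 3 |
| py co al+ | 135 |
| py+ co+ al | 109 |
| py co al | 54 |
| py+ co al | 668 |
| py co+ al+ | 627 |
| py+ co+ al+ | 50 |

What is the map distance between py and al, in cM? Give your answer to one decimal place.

6.7 cM

The two rarest classes, py+ co al+ and py co+ al, are the double crossovers. Comparing them with the parentals, only the al allele has switched, so al is the middle locus and the order is py – al – co.
Crossovers in the py–al interval produce the single-crossover classes py co al and py+ co+ al+ (54 + 50 = 104) plus the double crossovers (6).
RF(py–al) = (104 + 6) / 1649 = 110/1649 = 0.0667 → 6.7 cM.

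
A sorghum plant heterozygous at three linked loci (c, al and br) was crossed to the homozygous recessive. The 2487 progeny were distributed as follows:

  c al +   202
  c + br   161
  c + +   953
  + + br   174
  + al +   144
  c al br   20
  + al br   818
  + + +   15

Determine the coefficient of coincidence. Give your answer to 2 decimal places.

0.62

The two most frequent reciprocal classes, c + + and + al br, are the parental types, so the F1 was c + + / + al br.
The two rarest classes, + + + and c al br, are the double crossovers. Comparing them with the parentals, only the c allele has switched, so c is the middle locus and the order is al – c – br.
al–c: (376 + 35)/2487 = 0.1653; c–br: (305 + 35)/2487 = 0.1367.
Expected DCO frequency = 0.1653 × 0.1367 ≈ 0.02260; observed = 35/2487 ≈ 0.01407.
Coefficient of coincidence = 0.01407/0.02260 ≈ 0.62.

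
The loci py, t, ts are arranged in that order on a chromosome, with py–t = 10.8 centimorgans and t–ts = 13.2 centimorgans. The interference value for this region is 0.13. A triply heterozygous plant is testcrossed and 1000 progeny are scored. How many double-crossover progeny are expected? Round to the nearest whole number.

12

Map distances give recombination frequencies of 0.108 and 0.132 for the two intervals.
With interference 0.13 (so coincidence = 0.87), expected double-crossover frequency = 0.108 × 0.132 × 0.87 = 0.01240.
Expected number = 0.01240 × 1000 = 12.40 ≈ 12.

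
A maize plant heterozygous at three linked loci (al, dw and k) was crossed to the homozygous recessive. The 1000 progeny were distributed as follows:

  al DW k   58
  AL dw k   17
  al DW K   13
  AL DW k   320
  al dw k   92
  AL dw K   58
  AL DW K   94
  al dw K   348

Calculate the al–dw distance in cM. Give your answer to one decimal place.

The two most frequent reciprocal classes, al dw K and AL DW k, are the parental types, so the F1 was al dw K / AL DW k.
The two rarest classes, al DW K and AL dw k, are the double crossovers. Comparing them with the parentals, only the dw allele has switched, so dw is the middle locus and the order is al – dw – k.
Crossovers in the al–dw interval produce the single-crossover classes AL dw K and al DW k (58 + 58 = 116) plus the double crossovers (30).
RF(al–dw) = (116 + 30) / 1000 = 146/1000 = 0.1460 → 14.6 cM.

14.6 cM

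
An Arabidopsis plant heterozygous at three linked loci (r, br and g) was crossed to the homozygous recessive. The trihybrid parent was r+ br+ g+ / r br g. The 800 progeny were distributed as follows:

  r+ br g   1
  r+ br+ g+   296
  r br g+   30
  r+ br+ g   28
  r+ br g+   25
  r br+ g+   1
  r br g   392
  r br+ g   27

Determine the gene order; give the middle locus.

r

The two rarest classes, r br+ g+ and r+ br g, are the double crossovers. Comparing them with the parentals, only the r allele has switched, so r is the middle locus and the order is g – r – br.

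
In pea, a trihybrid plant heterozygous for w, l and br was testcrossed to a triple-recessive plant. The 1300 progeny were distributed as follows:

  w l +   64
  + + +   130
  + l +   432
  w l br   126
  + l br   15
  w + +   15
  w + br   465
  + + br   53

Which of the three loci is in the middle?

The two most frequent reciprocal classes, + l + and w + br, are the parental types, so the F1 was + l + / w + br.
The two rarest classes, + l br and w + +, are the double crossovers. Comparing them with the parentals, only the br allele has switched, so br is the middle locus and the order is w – br – l.

br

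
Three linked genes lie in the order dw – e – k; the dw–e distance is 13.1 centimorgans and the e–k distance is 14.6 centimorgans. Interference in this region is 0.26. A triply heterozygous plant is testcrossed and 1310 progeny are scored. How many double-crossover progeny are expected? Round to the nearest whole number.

Map distances give recombination frequencies of 0.131 and 0.146 for the two intervals.
With interference 0.26 (so coincidence = 0.74), expected double-crossover frequency = 0.131 × 0.146 × 0.74 = 0.01415.
Expected number = 0.01415 × 1310 = 18.54 ≈ 19.

19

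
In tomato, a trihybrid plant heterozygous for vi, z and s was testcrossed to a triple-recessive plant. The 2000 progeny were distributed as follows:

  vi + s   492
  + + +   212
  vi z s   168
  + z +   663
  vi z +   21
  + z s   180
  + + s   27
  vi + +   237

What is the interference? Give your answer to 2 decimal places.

0.52

The two most frequent reciprocal classes, + z + and vi + s, are the parental types, so the F1 was + z + / vi + s.
The two rarest classes, vi z + and + + s, are the double crossovers. Comparing them with the parentals, only the vi allele has switched, so vi is the middle locus and the order is s – vi – z.
s–vi: (417 + 48)/2000 = 0.2325; vi–z: (380 + 48)/2000 = 0.2140.
Expected DCO frequency = 0.2325 × 0.2140 ≈ 0.04976; observed = 48/2000 ≈ 0.02400.
Coefficient of coincidence = 0.02400/0.04976 ≈ 0.48; interference = 1 − 0.48 = 0.52.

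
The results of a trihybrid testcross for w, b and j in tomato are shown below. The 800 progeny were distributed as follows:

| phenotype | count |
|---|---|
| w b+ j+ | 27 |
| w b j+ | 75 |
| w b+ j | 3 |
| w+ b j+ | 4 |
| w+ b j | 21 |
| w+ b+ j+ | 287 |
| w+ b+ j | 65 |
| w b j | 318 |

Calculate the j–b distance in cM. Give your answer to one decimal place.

18.4 cM

The two most frequent reciprocal classes, w+ b+ j+ and w b j, are the parental types, so the F1 was w+ b+ j+ / w b j.
The two rarest classes, w+ b j+ and w b+ j, are the double crossovers. Comparing them with the parentals, only the b allele has switched, so b is the middle locus and the order is w – b – j.
Crossovers in the b–j interval produce the single-crossover classes w+ b+ j and w b j+ (65 + 75 = 140) plus the double crossovers (7).
RF(b–j) = (140 + 7) / 800 = 147/800 = 0.1837 → 18.4 cM.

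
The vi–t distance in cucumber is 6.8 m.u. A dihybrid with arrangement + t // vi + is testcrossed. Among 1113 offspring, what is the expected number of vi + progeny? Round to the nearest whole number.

519

A map distance of 6.8 m.u. corresponds to a recombination frequency of 0.068.
The F1 is + t / vi +, so vi + is a parental gamete class with expected frequency (1 − r)/2 = 0.932/2 = 0.4660.
Expected number = 0.4660 × 1113 = 518.66 ≈ 519.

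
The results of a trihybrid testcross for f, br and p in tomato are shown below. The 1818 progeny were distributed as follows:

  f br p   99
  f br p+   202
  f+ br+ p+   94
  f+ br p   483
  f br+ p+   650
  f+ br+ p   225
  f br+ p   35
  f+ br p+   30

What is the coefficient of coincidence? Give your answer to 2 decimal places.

0.93

The two most frequent reciprocal classes, f br+ p+ and f+ br p, are the parental types, so the F1 was f br+ p+ / f+ br p.
The two rarest classes, f br+ p and f+ br p+, are the double crossovers. Comparing them with the parentals, only the p allele has switched, so p is the middle locus and the order is br – p – f.
br–p: (427 + 65)/1818 = 0.2706; p–f: (193 + 65)/1818 = 0.1419.
Expected DCO frequency = 0.2706 × 0.1419 ≈ 0.03840; observed = 65/1818 ≈ 0.03575.
Coefficient of coincidence = 0.03575/0.03840 ≈ 0.93.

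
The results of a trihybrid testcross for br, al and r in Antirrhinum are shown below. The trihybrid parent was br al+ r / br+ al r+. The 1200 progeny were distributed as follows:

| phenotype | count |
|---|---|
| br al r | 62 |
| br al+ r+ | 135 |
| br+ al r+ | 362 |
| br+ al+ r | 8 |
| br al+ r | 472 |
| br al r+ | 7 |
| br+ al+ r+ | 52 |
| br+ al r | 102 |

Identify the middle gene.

The two rarest classes, br+ al+ r and br al r+, are the double crossovers. Comparing them with the parentals, only the br allele has switched, so br is the middle locus and the order is r – br – al.

br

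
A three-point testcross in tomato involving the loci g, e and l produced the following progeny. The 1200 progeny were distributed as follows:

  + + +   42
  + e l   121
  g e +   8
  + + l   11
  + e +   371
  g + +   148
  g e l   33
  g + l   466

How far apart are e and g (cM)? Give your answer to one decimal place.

7.8 cM

The two most frequent reciprocal classes, g + l and + e +, are the parental types, so the F1 was g + l / + e +.
The two rarest classes, + + l and g e +, are the double crossovers. Comparing them with the parentals, only the g allele has switched, so g is the middle locus and the order is l – g – e.
Crossovers in the g–e interval produce the single-crossover classes g e l and + + + (33 + 42 = 75) plus the double crossovers (19).
RF(g–e) = (75 + 19) / 1200 = 94/1200 = 0.0783 → 7.8 cM.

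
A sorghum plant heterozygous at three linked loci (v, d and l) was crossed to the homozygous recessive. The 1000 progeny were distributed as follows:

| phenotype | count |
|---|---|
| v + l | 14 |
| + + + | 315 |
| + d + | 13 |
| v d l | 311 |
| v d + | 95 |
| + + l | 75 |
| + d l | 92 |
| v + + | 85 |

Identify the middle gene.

The two most frequent reciprocal classes, v d l and + + +, are the parental types, so the F1 was v d l / + + +.
The two rarest classes, v + l and + d +, are the double crossovers. Comparing them with the parentals, only the d allele has switched, so d is the middle locus and the order is v – d – l.

d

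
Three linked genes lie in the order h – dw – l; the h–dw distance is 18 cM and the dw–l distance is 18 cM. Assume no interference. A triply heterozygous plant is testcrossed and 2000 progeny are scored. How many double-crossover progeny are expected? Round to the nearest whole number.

Map distances give recombination frequencies of 0.180 and 0.180 for the two intervals.
With no interference, expected double-crossover frequency = 0.180 × 0.180 = 0.03240.
Expected number = 0.03240 × 2000 = 64.80 ≈ 65.

65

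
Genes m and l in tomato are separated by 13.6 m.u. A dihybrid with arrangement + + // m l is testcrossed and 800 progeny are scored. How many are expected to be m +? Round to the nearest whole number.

54

A map distance of 13.6 m.u. corresponds to a recombination frequency of 0.136.
The F1 is + + / m l, so m + is a recombinant gamete class with expected frequency r/2 = 0.136/2 = 0.0680.
Expected number = 0.0680 × 800 = 54.40 ≈ 54.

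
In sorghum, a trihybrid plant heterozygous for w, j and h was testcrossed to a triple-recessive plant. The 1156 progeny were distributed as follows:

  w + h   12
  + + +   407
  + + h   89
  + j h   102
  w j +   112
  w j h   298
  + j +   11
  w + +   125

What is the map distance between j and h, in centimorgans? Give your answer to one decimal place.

19.4 centimorgans

The two most frequent reciprocal classes, + + + and w j h, are the parental types, so the F1 was + + + / w j h.
The two rarest classes, + j + and w + h, are the double crossovers. Comparing them with the parentals, only the j allele has switched, so j is the middle locus and the order is h – j – w.
Crossovers in the h–j interval produce the single-crossover classes + + h and w j + (89 + 112 = 201) plus the double crossovers (23).
RF(h–j) = (201 + 23) / 1156 = 224/1156 = 0.1938 → 19.4 centimorgans.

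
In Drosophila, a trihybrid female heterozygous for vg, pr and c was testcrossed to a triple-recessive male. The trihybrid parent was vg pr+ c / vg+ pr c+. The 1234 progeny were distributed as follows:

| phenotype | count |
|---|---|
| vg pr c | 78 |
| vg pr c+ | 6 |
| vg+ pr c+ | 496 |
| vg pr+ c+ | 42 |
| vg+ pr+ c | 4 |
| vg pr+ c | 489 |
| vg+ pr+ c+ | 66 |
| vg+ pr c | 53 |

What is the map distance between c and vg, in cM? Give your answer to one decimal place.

The two rarest classes, vg+ pr+ c and vg pr c+, are the double crossovers. Comparing them with the parentals, only the vg allele has switched, so vg is the middle locus and the order is c – vg – pr.
Crossovers in the c–vg interval produce the single-crossover classes vg pr+ c+ and vg+ pr c (42 + 53 = 95) plus the double crossovers (10).
RF(c–vg) = (95 + 10) / 1234 = 105/1234 = 0.0851 → 8.5 cM.

8.5 cM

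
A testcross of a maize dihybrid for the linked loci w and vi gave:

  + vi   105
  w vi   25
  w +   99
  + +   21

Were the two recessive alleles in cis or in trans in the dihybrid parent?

trans

The two most frequent classes are + vi (105) and w + (99); these are the parental (non-recombinant) types.
So the F1 carried + vi on one chromosome and w + on the other — the recessive alleles are on opposite chromosomes (trans / repulsion).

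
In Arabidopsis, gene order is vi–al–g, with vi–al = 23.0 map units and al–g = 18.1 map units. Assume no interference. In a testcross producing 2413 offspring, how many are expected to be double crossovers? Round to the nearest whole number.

Map distances give recombination frequencies of 0.230 and 0.181 for the two intervals.
With no interference, expected double-crossover frequency = 0.230 × 0.181 = 0.04163.
Expected number = 0.04163 × 2413 = 100.45 ≈ 100.

100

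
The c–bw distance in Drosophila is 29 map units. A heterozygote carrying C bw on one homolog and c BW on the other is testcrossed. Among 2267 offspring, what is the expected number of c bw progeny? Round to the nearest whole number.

329

A map distance of 29 map units corresponds to a recombination frequency of 0.290.
The F1 is C bw / c BW, so c bw is a recombinant gamete class with expected frequency r/2 = 0.290/2 = 0.1450.
Expected number = 0.1450 × 2267 = 328.71 ≈ 329.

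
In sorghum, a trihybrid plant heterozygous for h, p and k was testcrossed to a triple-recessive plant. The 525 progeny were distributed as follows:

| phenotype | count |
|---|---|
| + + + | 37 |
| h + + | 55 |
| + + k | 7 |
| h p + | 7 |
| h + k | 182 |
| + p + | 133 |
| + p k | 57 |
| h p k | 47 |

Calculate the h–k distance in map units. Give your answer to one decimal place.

The two most frequent reciprocal classes, + p + and h + k, are the parental types, so the F1 was + p + / h + k.
The two rarest classes, h p + and + + k, are the double crossovers. Comparing them with the parentals, only the h allele has switched, so h is the middle locus and the order is k – h – p.
Crossovers in the k–h interval produce the single-crossover classes + p k and h + + (57 + 55 = 112) plus the double crossovers (14).
RF(k–h) = (112 + 14) / 525 = 126/525 = 0.2400 → 24.0 map units.

24.0 map units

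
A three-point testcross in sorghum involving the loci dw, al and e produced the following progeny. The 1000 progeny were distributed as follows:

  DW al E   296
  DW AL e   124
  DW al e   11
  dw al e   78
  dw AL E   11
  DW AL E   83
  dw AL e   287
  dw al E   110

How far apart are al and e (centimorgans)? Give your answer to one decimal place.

18.3 centimorgans

The two most frequent reciprocal classes, DW al E and dw AL e, are the parental types, so the F1 was DW al E / dw AL e.
The two rarest classes, DW al e and dw AL E, are the double crossovers. Comparing them with the parentals, only the e allele has switched, so e is the middle locus and the order is al – e – dw.
Crossovers in the al–e interval produce the single-crossover classes DW AL E and dw al e (83 + 78 = 161) plus the double crossovers (22).
RF(al–e) = (161 + 22) / 1000 = 183/1000 = 0.1830 → 18.3 centimorgans.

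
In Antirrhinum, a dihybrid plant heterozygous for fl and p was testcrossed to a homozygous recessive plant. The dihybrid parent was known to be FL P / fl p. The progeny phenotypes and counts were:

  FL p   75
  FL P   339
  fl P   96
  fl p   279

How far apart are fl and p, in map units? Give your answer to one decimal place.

The recombinant classes are FL p and fl P: 75 + 96 = 171.
Recombination frequency = 171/789 = 0.2167 ≈ 21.7%, i.e. 21.7 map units.

21.7 map units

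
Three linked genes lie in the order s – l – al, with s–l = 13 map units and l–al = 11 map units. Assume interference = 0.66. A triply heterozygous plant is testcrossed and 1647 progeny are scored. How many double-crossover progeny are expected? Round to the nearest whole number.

Map distances give recombination frequencies of 0.130 and 0.110 for the two intervals.
With interference 0.66 (so coincidence = 0.34), expected double-crossover frequency = 0.130 × 0.110 × 0.34 = 0.00486.
Expected number = 0.00486 × 1647 = 8.01 ≈ 8.

8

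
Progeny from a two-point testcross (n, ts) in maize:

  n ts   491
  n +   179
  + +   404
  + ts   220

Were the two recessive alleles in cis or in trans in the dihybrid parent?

cis

The two most frequent classes are + + (404) and n ts (491); these are the parental (non-recombinant) types.
So the F1 carried + + on one chromosome and n ts on the other — the recessive alleles are on the same chromosome (cis / coupling).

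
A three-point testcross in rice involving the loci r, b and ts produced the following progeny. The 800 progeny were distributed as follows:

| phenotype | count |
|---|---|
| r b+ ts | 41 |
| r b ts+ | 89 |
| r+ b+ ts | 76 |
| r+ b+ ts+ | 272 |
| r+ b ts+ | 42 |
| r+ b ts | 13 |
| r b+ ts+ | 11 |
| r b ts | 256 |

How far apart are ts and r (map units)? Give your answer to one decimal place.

The two most frequent reciprocal classes, r+ b+ ts+ and r b ts, are the parental types, so the F1 was r+ b+ ts+ / r b ts.
The two rarest classes, r b+ ts+ and r+ b ts, are the double crossovers. Comparing them with the parentals, only the r allele has switched, so r is the middle locus and the order is ts – r – b.
Crossovers in the ts–r interval produce the single-crossover classes r+ b+ ts and r b ts+ (76 + 89 = 165) plus the double crossovers (24).
RF(ts–r) = (165 + 24) / 800 = 189/800 = 0.2362 → 23.6 map units.

23.6 map units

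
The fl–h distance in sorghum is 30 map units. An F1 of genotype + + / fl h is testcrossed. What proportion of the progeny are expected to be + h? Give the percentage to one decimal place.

15.0%

A map distance of 30 map units corresponds to a recombination frequency of 0.300.
The F1 is + + / fl h, so + h is a recombinant gamete class with expected frequency r/2 = 0.300/2 = 0.1500.
That is 0.1500 = 15.0% of the progeny.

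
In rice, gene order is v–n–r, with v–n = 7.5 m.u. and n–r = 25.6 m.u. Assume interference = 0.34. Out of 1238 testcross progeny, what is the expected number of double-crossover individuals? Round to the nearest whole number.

16

Map distances give recombination frequencies of 0.075 and 0.256 for the two intervals.
With interference 0.34 (so coincidence = 0.66), expected double-crossover frequency = 0.075 × 0.256 × 0.66 = 0.01267.
Expected number = 0.01267 × 1238 = 15.69 ≈ 16.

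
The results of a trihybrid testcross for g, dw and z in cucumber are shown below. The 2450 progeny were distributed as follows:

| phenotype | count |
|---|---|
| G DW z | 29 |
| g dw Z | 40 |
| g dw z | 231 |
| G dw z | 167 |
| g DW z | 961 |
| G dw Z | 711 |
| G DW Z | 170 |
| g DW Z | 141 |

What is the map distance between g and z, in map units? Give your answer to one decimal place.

The two most frequent reciprocal classes, g DW z and G dw Z, are the parental types, so the F1 was g DW z / G dw Z.
The two rarest classes, G DW z and g dw Z, are the double crossovers. Comparing them with the parentals, only the g allele has switched, so g is the middle locus and the order is z – g – dw.
Crossovers in the z–g interval produce the single-crossover classes g DW Z and G dw z (141 + 167 = 308) plus the double crossovers (69).
RF(z–g) = (308 + 69) / 2450 = 377/2450 = 0.1539 → 15.4 map units.

15.4 map units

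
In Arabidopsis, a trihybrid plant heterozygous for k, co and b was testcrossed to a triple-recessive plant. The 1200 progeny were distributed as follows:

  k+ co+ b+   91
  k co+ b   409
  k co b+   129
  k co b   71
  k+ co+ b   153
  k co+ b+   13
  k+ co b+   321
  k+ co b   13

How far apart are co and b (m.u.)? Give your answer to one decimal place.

15.7 m.u.

The two most frequent reciprocal classes, k+ co b+ and k co+ b, are the parental types, so the F1 was k+ co b+ / k co+ b.
The two rarest classes, k+ co b and k co+ b+, are the double crossovers. Comparing them with the parentals, only the b allele has switched, so b is the middle locus and the order is k – b – co.
Crossovers in the b–co interval produce the single-crossover classes k+ co+ b+ and k co b (91 + 71 = 162) plus the double crossovers (26).
RF(b–co) = (162 + 26) / 1200 = 188/1200 = 0.1567 → 15.7 m.u.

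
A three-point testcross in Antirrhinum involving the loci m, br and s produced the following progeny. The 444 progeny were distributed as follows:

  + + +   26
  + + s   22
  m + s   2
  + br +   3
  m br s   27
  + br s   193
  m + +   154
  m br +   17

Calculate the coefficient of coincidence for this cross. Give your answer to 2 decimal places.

The two most frequent reciprocal classes, + br s and m + +, are the parental types, so the F1 was + br s / m + +.
The two rarest classes, + br + and m + s, are the double crossovers. Comparing them with the parentals, only the s allele has switched, so s is the middle locus and the order is m – s – br.
m–s: (53 + 5)/444 = 0.1306; s–br: (39 + 5)/444 = 0.0991.
Expected DCO frequency = 0.1306 × 0.0991 ≈ 0.01294; observed = 5/444 ≈ 0.01126.
Coefficient of coincidence = 0.01126/0.01294 ≈ 0.87.

0.87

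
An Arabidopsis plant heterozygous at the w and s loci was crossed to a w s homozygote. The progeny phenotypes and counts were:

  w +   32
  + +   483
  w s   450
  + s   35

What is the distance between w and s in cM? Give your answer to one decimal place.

The two most frequent classes, + + (483) and w s (450), are the parental types, so the F1 was + + / w s.
The recombinant classes are + s and w +: 35 + 32 = 67.
Recombination frequency = 67/1000 = 0.0670 ≈ 6.7%, i.e. 6.7 cM.

6.7 cM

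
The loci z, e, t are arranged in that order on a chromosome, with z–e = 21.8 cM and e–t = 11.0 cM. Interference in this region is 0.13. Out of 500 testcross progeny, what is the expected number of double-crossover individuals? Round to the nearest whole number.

10

Map distances give recombination frequencies of 0.218 and 0.110 for the two intervals.
With interference 0.13 (so coincidence = 0.87), expected double-crossover frequency = 0.218 × 0.110 × 0.87 = 0.02086.
Expected number = 0.02086 × 500 = 10.43 ≈ 10.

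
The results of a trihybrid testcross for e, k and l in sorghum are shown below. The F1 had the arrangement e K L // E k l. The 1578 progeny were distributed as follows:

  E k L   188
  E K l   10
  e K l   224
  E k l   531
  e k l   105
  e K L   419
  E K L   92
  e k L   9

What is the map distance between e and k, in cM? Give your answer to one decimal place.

13.7 cM

The two rarest classes, e k L and E K l, are the double crossovers. Comparing them with the parentals, only the k allele has switched, so k is the middle locus and the order is e – k – l.
Crossovers in the e–k interval produce the single-crossover classes E K L and e k l (92 + 105 = 197) plus the double crossovers (19).
RF(e–k) = (197 + 19) / 1578 = 216/1578 = 0.1369 → 13.7 cM.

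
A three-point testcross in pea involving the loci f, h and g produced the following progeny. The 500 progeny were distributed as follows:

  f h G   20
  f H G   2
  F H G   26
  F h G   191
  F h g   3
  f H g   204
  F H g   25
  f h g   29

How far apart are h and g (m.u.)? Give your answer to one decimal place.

The two most frequent reciprocal classes, F h G and f H g, are the parental types, so the F1 was F h G / f H g.
The two rarest classes, F h g and f H G, are the double crossovers. Comparing them with the parentals, only the g allele has switched, so g is the middle locus and the order is h – g – f.
Crossovers in the h–g interval produce the single-crossover classes F H G and f h g (26 + 29 = 55) plus the double crossovers (5).
RF(h–g) = (55 + 5) / 500 = 60/500 = 0.1200 → 12.0 m.u.

12.0 m.u.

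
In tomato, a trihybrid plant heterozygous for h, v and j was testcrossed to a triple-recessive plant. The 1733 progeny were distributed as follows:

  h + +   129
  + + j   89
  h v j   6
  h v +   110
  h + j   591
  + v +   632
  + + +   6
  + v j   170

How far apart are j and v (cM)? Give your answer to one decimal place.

17.9 cM

The two most frequent reciprocal classes, + v + and h + j, are the parental types, so the F1 was + v + / h + j.
The two rarest classes, + + + and h v j, are the double crossovers. Comparing them with the parentals, only the v allele has switched, so v is the middle locus and the order is h – v – j.
Crossovers in the v–j interval produce the single-crossover classes + v j and h + + (170 + 129 = 299) plus the double crossovers (12).
RF(v–j) = (299 + 12) / 1733 = 311/1733 = 0.1795 → 17.9 cM.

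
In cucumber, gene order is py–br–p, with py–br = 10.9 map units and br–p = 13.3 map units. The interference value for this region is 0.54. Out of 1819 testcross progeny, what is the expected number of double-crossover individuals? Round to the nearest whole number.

12

Map distances give recombination frequencies of 0.109 and 0.133 for the two intervals.
With interference 0.54 (so coincidence = 0.46), expected double-crossover frequency = 0.109 × 0.133 × 0.46 = 0.00667.
Expected number = 0.00667 × 1819 = 12.13 ≈ 12.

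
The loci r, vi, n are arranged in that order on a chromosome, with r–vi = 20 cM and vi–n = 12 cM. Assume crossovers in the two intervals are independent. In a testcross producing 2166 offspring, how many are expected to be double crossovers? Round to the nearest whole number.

52

Map distances give recombination frequencies of 0.200 and 0.120 for the two intervals.
With no interference, expected double-crossover frequency = 0.200 × 0.120 = 0.02400.
Expected number = 0.02400 × 2166 = 51.98 ≈ 52.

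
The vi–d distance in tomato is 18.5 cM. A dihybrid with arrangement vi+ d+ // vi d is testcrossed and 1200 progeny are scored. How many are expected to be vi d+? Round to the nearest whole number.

A map distance of 18.5 cM corresponds to a recombination frequency of 0.185.
The F1 is vi+ d+ / vi d, so vi d+ is a recombinant gamete class with expected frequency r/2 = 0.185/2 = 0.0925.
Expected number = 0.0925 × 1200 = 111.00 ≈ 111.

111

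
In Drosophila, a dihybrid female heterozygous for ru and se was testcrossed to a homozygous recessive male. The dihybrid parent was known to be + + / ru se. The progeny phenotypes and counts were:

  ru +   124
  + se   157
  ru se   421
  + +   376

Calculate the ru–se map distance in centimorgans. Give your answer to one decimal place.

26.1 centimorgans

The recombinant classes are + se and ru +: 157 + 124 = 281.
Recombination frequency = 281/1078 = 0.2607 ≈ 26.1%, i.e. 26.1 centimorgans.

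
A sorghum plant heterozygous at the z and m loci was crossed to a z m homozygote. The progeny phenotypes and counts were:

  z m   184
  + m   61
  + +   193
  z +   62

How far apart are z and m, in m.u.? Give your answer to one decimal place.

The two most frequent classes, + + (193) and z m (184), are the parental types, so the F1 was + + / z m.
The recombinant classes are + m and z +: 61 + 62 = 123.
Recombination frequency = 123/500 = 0.2460 ≈ 24.6%, i.e. 24.6 m.u.

24.6 m.u.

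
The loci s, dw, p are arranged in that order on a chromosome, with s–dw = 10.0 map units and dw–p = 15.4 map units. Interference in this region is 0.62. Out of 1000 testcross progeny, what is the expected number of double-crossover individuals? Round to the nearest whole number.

6

Map distances give recombination frequencies of 0.100 and 0.154 for the two intervals.
With interference 0.62 (so coincidence = 0.38), expected double-crossover frequency = 0.100 × 0.154 × 0.38 = 0.00585.
Expected number = 0.00585 × 1000 = 5.85 ≈ 6.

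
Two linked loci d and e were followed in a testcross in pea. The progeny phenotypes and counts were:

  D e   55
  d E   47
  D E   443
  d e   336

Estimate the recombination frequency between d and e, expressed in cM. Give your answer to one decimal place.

The two most frequent classes, D E (443) and d e (336), are the parental types, so the F1 was D E / d e.
The recombinant classes are D e and d E: 55 + 47 = 102.
Recombination frequency = 102/881 = 0.1158 ≈ 11.6%, i.e. 11.6 cM.

11.6 cM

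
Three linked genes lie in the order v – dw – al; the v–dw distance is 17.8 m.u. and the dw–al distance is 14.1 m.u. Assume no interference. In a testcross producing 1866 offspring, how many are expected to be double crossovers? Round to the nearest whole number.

47

Map distances give recombination frequencies of 0.178 and 0.141 for the two intervals.
With no interference, expected double-crossover frequency = 0.178 × 0.141 = 0.02510.
Expected number = 0.02510 × 1866 = 46.83 ≈ 47.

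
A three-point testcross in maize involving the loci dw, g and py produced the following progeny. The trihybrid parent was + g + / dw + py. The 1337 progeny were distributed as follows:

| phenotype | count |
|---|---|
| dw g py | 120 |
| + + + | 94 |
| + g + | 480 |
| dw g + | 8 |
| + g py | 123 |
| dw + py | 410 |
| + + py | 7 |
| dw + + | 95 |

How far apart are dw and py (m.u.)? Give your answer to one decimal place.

The two rarest classes, dw g + and + + py, are the double crossovers. Comparing them with the parentals, only the dw allele has switched, so dw is the middle locus and the order is g – dw – py.
Crossovers in the dw–py interval produce the single-crossover classes + g py and dw + + (123 + 95 = 218) plus the double crossovers (15).
RF(dw–py) = (218 + 15) / 1337 = 233/1337 = 0.1743 → 17.4 m.u.

17.4 m.u.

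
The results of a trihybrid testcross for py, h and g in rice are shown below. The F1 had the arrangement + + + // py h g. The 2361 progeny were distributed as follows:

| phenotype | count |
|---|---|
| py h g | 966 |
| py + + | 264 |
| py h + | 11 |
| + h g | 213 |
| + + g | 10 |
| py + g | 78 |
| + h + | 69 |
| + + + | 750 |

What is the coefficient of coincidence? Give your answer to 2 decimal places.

The two rarest classes, + + g and py h +, are the double crossovers. Comparing them with the parentals, only the g allele has switched, so g is the middle locus and the order is h – g – py.
h–g: (147 + 21)/2361 = 0.0712; g–py: (477 + 21)/2361 = 0.2109.
Expected DCO frequency = 0.0712 × 0.2109 ≈ 0.01502; observed = 21/2361 ≈ 0.00889.
Coefficient of coincidence = 0.00889/0.01502 ≈ 0.59.

0.59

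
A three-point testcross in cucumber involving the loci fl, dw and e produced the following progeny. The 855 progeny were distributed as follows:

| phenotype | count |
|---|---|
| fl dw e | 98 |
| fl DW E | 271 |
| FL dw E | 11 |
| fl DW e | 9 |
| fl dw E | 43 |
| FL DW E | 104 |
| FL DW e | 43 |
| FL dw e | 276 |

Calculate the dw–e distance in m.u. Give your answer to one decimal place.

The two most frequent reciprocal classes, FL dw e and fl DW E, are the parental types, so the F1 was FL dw e / fl DW E.
The two rarest classes, FL dw E and fl DW e, are the double crossovers. Comparing them with the parentals, only the e allele has switched, so e is the middle locus and the order is fl – e – dw.
Crossovers in the e–dw interval produce the single-crossover classes FL DW e and fl dw E (43 + 43 = 86) plus the double crossovers (20).
RF(e–dw) = (86 + 20) / 855 = 106/855 = 0.1240 → 12.4 m.u.

12.4 m.u.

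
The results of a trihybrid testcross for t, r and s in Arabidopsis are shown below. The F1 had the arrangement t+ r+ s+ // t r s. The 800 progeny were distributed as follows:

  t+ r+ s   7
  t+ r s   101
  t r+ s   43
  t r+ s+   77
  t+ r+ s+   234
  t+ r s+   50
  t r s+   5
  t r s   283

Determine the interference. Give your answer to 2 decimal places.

The two rarest classes, t+ r+ s and t r s+, are the double crossovers. Comparing them with the parentals, only the s allele has switched, so s is the middle locus and the order is r – s – t.
r–s: (93 + 12)/800 = 0.1313; s–t: (178 + 12)/800 = 0.2375.
Expected DCO frequency = 0.1313 × 0.2375 ≈ 0.03118; observed = 12/800 ≈ 0.01500.
Coefficient of coincidence = 0.01500/0.03118 ≈ 0.48; interference = 1 − 0.48 = 0.52.

0.52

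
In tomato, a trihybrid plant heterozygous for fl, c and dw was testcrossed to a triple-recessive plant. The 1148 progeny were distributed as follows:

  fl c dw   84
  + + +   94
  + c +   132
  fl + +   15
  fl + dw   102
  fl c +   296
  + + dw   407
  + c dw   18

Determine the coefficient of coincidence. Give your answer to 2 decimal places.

The two most frequent reciprocal classes, fl c + and + + dw, are the parental types, so the F1 was fl c + / + + dw.
The two rarest classes, fl + + and + c dw, are the double crossovers. Comparing them with the parentals, only the c allele has switched, so c is the middle locus and the order is fl – c – dw.
fl–c: (234 + 33)/1148 = 0.2326; c–dw: (178 + 33)/1148 = 0.1838.
Expected DCO frequency = 0.2326 × 0.1838 ≈ 0.04275; observed = 33/1148 ≈ 0.02875.
Coefficient of coincidence = 0.02875/0.04275 ≈ 0.67.

0.67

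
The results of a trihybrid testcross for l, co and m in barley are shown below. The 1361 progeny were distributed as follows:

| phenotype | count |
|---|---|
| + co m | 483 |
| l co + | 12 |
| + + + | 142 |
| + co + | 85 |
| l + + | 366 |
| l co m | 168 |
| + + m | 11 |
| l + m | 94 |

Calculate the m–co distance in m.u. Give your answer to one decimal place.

14.8 m.u.

The two most frequent reciprocal classes, l + + and + co m, are the parental types, so the F1 was l + + / + co m.
The two rarest classes, l co + and + + m, are the double crossovers. Comparing them with the parentals, only the co allele has switched, so co is the middle locus and the order is m – co – l.
Crossovers in the m–co interval produce the single-crossover classes l + m and + co + (94 + 85 = 179) plus the double crossovers (23).
RF(m–co) = (179 + 23) / 1361 = 202/1361 = 0.1484 → 14.8 m.u.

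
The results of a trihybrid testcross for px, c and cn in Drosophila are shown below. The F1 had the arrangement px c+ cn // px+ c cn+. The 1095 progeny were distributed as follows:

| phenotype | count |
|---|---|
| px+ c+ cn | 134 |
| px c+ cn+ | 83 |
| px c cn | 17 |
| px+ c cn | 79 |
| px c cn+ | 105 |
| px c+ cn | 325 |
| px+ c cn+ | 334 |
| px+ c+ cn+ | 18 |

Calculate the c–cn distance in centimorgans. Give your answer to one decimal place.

18.0 centimorgans

The two rarest classes, px c cn and px+ c+ cn+, are the double crossovers. Comparing them with the parentals, only the c allele has switched, so c is the middle locus and the order is cn – c – px.
Crossovers in the cn–c interval produce the single-crossover classes px c+ cn+ and px+ c cn (83 + 79 = 162) plus the double crossovers (35).
RF(cn–c) = (162 + 35) / 1095 = 197/1095 = 0.1799 → 18.0 centimorgans.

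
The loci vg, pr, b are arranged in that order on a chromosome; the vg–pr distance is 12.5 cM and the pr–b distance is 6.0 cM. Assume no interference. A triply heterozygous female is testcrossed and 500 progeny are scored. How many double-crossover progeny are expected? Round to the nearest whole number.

4

Map distances give recombination frequencies of 0.125 and 0.060 for the two intervals.
With no interference, expected double-crossover frequency = 0.125 × 0.060 = 0.00750.
Expected number = 0.00750 × 500 = 3.75 ≈ 4.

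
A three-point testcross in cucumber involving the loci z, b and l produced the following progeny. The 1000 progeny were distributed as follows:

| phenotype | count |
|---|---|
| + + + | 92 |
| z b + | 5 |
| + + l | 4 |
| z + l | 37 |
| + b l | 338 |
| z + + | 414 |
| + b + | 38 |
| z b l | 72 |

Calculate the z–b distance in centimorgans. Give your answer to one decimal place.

17.3 centimorgans

The two most frequent reciprocal classes, z + + and + b l, are the parental types, so the F1 was z + + / + b l.
The two rarest classes, z b + and + + l, are the double crossovers. Comparing them with the parentals, only the b allele has switched, so b is the middle locus and the order is z – b – l.
Crossovers in the z–b interval produce the single-crossover classes + + + and z b l (92 + 72 = 164) plus the double crossovers (9).
RF(z–b) = (164 + 9) / 1000 = 173/1000 = 0.1730 → 17.3 centimorgans.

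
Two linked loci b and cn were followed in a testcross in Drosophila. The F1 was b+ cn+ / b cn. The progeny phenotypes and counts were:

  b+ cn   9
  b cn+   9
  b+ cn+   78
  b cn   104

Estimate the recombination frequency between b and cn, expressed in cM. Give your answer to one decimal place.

9.0 cM

The recombinant classes are b+ cn and b cn+: 9 + 9 = 18.
Recombination frequency = 18/200 = 0.0900 ≈ 9.0%, i.e. 9.0 cM.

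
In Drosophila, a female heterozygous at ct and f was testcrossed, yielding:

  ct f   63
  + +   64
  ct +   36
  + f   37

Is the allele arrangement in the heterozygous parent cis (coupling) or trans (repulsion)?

cis

The two most frequent classes are + + (64) and ct f (63); these are the parental (non-recombinant) types.
So the F1 carried + + on one chromosome and ct f on the other — the recessive alleles are on the same chromosome (cis / coupling).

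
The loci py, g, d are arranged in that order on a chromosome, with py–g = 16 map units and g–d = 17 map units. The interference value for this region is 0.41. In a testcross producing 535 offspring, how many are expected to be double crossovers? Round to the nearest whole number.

Map distances give recombination frequencies of 0.160 and 0.170 for the two intervals.
With interference 0.41 (so coincidence = 0.59), expected double-crossover frequency = 0.160 × 0.170 × 0.59 = 0.01605.
Expected number = 0.01605 × 535 = 8.59 ≈ 9.

9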